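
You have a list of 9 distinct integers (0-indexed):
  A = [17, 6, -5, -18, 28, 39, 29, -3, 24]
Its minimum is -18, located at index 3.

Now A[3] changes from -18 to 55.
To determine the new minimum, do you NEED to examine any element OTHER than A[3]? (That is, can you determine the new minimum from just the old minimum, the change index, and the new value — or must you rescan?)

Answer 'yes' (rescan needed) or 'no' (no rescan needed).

Old min = -18 at index 3
Change at index 3: -18 -> 55
Index 3 WAS the min and new value 55 > old min -18. Must rescan other elements to find the new min.
Needs rescan: yes

Answer: yes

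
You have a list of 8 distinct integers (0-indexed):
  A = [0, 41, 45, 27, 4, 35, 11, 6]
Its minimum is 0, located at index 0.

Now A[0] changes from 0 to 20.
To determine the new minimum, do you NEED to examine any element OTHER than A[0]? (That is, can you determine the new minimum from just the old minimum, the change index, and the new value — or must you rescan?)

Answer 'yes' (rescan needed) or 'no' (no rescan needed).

Old min = 0 at index 0
Change at index 0: 0 -> 20
Index 0 WAS the min and new value 20 > old min 0. Must rescan other elements to find the new min.
Needs rescan: yes

Answer: yes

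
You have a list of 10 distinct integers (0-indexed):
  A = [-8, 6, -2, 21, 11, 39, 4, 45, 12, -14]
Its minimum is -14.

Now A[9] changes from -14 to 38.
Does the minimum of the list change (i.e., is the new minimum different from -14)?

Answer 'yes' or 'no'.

Old min = -14
Change: A[9] -14 -> 38
Changed element was the min; new min must be rechecked.
New min = -8; changed? yes

Answer: yes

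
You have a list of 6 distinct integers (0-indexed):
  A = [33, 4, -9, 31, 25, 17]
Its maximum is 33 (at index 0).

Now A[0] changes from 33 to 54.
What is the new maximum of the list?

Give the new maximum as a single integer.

Answer: 54

Derivation:
Old max = 33 (at index 0)
Change: A[0] 33 -> 54
Changed element WAS the max -> may need rescan.
  Max of remaining elements: 31
  New max = max(54, 31) = 54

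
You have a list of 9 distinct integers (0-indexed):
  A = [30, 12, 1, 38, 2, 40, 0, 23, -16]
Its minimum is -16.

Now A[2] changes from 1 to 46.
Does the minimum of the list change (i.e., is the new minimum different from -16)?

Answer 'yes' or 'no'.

Old min = -16
Change: A[2] 1 -> 46
Changed element was NOT the min; min changes only if 46 < -16.
New min = -16; changed? no

Answer: no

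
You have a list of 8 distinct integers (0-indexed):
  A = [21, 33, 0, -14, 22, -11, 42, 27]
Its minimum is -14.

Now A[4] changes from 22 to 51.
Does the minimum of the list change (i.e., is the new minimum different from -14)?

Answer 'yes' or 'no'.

Answer: no

Derivation:
Old min = -14
Change: A[4] 22 -> 51
Changed element was NOT the min; min changes only if 51 < -14.
New min = -14; changed? no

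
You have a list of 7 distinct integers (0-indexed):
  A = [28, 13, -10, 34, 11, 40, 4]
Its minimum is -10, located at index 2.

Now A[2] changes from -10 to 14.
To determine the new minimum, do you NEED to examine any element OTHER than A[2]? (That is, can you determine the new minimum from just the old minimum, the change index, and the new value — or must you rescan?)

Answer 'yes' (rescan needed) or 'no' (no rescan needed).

Answer: yes

Derivation:
Old min = -10 at index 2
Change at index 2: -10 -> 14
Index 2 WAS the min and new value 14 > old min -10. Must rescan other elements to find the new min.
Needs rescan: yes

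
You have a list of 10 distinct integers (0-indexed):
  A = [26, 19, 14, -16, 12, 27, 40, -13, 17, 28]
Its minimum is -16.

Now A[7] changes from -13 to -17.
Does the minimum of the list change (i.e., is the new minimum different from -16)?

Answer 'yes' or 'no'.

Answer: yes

Derivation:
Old min = -16
Change: A[7] -13 -> -17
Changed element was NOT the min; min changes only if -17 < -16.
New min = -17; changed? yes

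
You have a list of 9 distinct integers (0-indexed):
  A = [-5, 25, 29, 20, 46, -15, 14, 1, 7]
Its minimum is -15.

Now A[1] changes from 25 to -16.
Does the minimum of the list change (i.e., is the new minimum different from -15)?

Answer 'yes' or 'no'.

Old min = -15
Change: A[1] 25 -> -16
Changed element was NOT the min; min changes only if -16 < -15.
New min = -16; changed? yes

Answer: yes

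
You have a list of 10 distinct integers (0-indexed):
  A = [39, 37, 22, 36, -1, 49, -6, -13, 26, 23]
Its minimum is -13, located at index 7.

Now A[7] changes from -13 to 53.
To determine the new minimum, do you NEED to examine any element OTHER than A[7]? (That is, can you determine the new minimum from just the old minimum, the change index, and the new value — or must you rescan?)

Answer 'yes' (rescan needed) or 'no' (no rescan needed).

Answer: yes

Derivation:
Old min = -13 at index 7
Change at index 7: -13 -> 53
Index 7 WAS the min and new value 53 > old min -13. Must rescan other elements to find the new min.
Needs rescan: yes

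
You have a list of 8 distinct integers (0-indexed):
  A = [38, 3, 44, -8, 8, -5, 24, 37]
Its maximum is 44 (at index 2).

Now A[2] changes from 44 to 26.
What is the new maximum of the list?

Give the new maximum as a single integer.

Answer: 38

Derivation:
Old max = 44 (at index 2)
Change: A[2] 44 -> 26
Changed element WAS the max -> may need rescan.
  Max of remaining elements: 38
  New max = max(26, 38) = 38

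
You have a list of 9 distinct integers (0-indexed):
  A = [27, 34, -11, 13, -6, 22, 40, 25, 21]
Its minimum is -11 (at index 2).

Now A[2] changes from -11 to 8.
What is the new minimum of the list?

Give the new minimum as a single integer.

Answer: -6

Derivation:
Old min = -11 (at index 2)
Change: A[2] -11 -> 8
Changed element WAS the min. Need to check: is 8 still <= all others?
  Min of remaining elements: -6
  New min = min(8, -6) = -6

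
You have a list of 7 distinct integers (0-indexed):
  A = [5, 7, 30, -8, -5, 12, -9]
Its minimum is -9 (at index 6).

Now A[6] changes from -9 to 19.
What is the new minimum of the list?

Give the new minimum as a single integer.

Old min = -9 (at index 6)
Change: A[6] -9 -> 19
Changed element WAS the min. Need to check: is 19 still <= all others?
  Min of remaining elements: -8
  New min = min(19, -8) = -8

Answer: -8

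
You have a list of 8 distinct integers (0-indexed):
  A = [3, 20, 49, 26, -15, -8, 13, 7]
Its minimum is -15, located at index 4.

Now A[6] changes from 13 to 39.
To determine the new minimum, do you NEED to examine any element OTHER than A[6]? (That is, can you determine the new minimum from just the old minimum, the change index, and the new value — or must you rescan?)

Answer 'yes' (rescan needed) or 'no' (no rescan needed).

Old min = -15 at index 4
Change at index 6: 13 -> 39
Index 6 was NOT the min. New min = min(-15, 39). No rescan of other elements needed.
Needs rescan: no

Answer: no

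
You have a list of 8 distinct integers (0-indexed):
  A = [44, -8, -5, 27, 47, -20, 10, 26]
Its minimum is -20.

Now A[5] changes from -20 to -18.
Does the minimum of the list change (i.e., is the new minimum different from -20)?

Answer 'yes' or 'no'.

Old min = -20
Change: A[5] -20 -> -18
Changed element was the min; new min must be rechecked.
New min = -18; changed? yes

Answer: yes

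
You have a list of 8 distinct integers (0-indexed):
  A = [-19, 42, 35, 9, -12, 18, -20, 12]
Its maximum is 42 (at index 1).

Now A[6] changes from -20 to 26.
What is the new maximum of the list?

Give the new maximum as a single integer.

Old max = 42 (at index 1)
Change: A[6] -20 -> 26
Changed element was NOT the old max.
  New max = max(old_max, new_val) = max(42, 26) = 42

Answer: 42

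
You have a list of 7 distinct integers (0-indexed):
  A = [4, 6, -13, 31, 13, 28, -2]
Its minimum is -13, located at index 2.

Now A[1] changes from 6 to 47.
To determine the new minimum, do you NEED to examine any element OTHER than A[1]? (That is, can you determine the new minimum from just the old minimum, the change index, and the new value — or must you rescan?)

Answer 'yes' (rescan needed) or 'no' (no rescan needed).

Old min = -13 at index 2
Change at index 1: 6 -> 47
Index 1 was NOT the min. New min = min(-13, 47). No rescan of other elements needed.
Needs rescan: no

Answer: no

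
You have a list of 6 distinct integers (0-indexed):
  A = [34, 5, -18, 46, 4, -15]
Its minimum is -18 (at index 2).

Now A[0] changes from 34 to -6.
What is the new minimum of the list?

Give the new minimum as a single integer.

Answer: -18

Derivation:
Old min = -18 (at index 2)
Change: A[0] 34 -> -6
Changed element was NOT the old min.
  New min = min(old_min, new_val) = min(-18, -6) = -18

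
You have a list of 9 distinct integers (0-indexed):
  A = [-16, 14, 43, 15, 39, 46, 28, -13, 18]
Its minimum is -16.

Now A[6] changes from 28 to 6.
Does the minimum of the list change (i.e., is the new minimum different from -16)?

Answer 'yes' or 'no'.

Answer: no

Derivation:
Old min = -16
Change: A[6] 28 -> 6
Changed element was NOT the min; min changes only if 6 < -16.
New min = -16; changed? no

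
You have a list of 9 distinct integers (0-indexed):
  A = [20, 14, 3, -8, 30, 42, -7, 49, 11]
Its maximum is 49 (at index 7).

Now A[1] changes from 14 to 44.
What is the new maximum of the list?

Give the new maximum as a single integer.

Answer: 49

Derivation:
Old max = 49 (at index 7)
Change: A[1] 14 -> 44
Changed element was NOT the old max.
  New max = max(old_max, new_val) = max(49, 44) = 49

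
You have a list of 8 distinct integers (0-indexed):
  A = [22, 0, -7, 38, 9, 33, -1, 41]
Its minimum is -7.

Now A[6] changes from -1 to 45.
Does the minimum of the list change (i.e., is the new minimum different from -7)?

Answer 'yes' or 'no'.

Answer: no

Derivation:
Old min = -7
Change: A[6] -1 -> 45
Changed element was NOT the min; min changes only if 45 < -7.
New min = -7; changed? no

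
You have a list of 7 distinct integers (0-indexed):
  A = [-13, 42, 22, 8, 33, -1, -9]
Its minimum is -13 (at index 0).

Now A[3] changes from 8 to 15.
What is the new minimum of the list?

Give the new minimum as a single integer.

Old min = -13 (at index 0)
Change: A[3] 8 -> 15
Changed element was NOT the old min.
  New min = min(old_min, new_val) = min(-13, 15) = -13

Answer: -13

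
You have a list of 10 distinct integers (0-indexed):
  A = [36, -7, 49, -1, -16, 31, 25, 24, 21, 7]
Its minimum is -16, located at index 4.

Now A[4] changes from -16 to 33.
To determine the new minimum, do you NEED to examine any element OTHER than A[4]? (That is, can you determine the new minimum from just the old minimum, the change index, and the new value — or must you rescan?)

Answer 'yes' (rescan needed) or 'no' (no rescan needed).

Old min = -16 at index 4
Change at index 4: -16 -> 33
Index 4 WAS the min and new value 33 > old min -16. Must rescan other elements to find the new min.
Needs rescan: yes

Answer: yes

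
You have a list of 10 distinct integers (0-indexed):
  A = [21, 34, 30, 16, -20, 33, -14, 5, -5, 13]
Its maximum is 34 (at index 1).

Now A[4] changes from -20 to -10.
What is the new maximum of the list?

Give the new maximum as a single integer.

Answer: 34

Derivation:
Old max = 34 (at index 1)
Change: A[4] -20 -> -10
Changed element was NOT the old max.
  New max = max(old_max, new_val) = max(34, -10) = 34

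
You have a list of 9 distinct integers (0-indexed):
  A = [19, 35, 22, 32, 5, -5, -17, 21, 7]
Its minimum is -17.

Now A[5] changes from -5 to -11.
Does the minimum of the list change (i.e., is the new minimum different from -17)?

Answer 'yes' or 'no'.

Answer: no

Derivation:
Old min = -17
Change: A[5] -5 -> -11
Changed element was NOT the min; min changes only if -11 < -17.
New min = -17; changed? no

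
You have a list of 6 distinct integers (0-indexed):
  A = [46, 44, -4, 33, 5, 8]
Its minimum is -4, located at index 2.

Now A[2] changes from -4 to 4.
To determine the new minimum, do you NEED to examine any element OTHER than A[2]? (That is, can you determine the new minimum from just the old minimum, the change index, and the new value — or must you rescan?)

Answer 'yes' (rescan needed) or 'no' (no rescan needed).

Answer: yes

Derivation:
Old min = -4 at index 2
Change at index 2: -4 -> 4
Index 2 WAS the min and new value 4 > old min -4. Must rescan other elements to find the new min.
Needs rescan: yes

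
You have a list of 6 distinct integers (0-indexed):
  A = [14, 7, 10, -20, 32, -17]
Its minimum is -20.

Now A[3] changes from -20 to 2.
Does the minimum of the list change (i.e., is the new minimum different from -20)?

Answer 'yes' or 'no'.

Old min = -20
Change: A[3] -20 -> 2
Changed element was the min; new min must be rechecked.
New min = -17; changed? yes

Answer: yes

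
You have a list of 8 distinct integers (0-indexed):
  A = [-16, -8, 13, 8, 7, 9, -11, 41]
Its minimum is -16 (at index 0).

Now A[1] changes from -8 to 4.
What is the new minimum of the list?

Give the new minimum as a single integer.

Answer: -16

Derivation:
Old min = -16 (at index 0)
Change: A[1] -8 -> 4
Changed element was NOT the old min.
  New min = min(old_min, new_val) = min(-16, 4) = -16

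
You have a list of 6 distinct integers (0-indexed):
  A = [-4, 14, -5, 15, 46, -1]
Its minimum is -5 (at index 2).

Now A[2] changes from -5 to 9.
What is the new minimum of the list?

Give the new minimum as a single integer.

Answer: -4

Derivation:
Old min = -5 (at index 2)
Change: A[2] -5 -> 9
Changed element WAS the min. Need to check: is 9 still <= all others?
  Min of remaining elements: -4
  New min = min(9, -4) = -4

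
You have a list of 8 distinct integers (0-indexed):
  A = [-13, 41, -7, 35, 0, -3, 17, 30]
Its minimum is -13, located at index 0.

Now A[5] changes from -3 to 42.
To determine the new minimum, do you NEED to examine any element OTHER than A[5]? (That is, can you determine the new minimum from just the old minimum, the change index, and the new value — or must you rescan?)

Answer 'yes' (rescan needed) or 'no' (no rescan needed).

Answer: no

Derivation:
Old min = -13 at index 0
Change at index 5: -3 -> 42
Index 5 was NOT the min. New min = min(-13, 42). No rescan of other elements needed.
Needs rescan: no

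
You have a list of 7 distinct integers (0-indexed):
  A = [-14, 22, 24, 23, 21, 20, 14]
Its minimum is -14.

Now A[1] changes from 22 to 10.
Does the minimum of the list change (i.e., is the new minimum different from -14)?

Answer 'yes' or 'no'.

Old min = -14
Change: A[1] 22 -> 10
Changed element was NOT the min; min changes only if 10 < -14.
New min = -14; changed? no

Answer: no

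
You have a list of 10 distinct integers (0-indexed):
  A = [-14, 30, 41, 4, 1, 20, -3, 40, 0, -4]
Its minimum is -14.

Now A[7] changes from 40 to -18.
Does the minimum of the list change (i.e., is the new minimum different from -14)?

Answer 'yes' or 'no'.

Answer: yes

Derivation:
Old min = -14
Change: A[7] 40 -> -18
Changed element was NOT the min; min changes only if -18 < -14.
New min = -18; changed? yes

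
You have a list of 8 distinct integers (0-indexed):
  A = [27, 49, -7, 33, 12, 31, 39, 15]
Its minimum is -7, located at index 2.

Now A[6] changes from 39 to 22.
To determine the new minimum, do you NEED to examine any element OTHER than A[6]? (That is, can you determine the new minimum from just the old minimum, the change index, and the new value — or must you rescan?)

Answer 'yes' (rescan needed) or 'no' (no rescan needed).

Old min = -7 at index 2
Change at index 6: 39 -> 22
Index 6 was NOT the min. New min = min(-7, 22). No rescan of other elements needed.
Needs rescan: no

Answer: no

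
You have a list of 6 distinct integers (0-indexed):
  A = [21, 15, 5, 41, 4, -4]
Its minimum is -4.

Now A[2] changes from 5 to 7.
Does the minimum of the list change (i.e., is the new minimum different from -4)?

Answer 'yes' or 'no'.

Answer: no

Derivation:
Old min = -4
Change: A[2] 5 -> 7
Changed element was NOT the min; min changes only if 7 < -4.
New min = -4; changed? no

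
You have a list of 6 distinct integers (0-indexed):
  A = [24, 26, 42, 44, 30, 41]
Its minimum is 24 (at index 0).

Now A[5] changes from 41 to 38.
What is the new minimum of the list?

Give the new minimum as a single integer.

Answer: 24

Derivation:
Old min = 24 (at index 0)
Change: A[5] 41 -> 38
Changed element was NOT the old min.
  New min = min(old_min, new_val) = min(24, 38) = 24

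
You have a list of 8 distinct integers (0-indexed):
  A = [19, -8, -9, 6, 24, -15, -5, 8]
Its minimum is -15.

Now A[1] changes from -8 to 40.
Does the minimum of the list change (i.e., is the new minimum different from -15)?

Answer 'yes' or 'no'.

Answer: no

Derivation:
Old min = -15
Change: A[1] -8 -> 40
Changed element was NOT the min; min changes only if 40 < -15.
New min = -15; changed? no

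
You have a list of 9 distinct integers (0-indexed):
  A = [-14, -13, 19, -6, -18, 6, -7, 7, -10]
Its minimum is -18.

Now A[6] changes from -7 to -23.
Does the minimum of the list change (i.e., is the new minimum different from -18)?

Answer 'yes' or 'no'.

Answer: yes

Derivation:
Old min = -18
Change: A[6] -7 -> -23
Changed element was NOT the min; min changes only if -23 < -18.
New min = -23; changed? yes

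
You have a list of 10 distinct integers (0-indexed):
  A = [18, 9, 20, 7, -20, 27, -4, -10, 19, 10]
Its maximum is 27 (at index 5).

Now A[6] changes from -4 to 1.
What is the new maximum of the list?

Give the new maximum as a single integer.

Answer: 27

Derivation:
Old max = 27 (at index 5)
Change: A[6] -4 -> 1
Changed element was NOT the old max.
  New max = max(old_max, new_val) = max(27, 1) = 27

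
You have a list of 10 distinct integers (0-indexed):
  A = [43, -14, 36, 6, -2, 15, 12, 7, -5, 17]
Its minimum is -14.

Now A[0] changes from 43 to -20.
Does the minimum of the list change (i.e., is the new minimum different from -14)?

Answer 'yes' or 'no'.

Answer: yes

Derivation:
Old min = -14
Change: A[0] 43 -> -20
Changed element was NOT the min; min changes only if -20 < -14.
New min = -20; changed? yes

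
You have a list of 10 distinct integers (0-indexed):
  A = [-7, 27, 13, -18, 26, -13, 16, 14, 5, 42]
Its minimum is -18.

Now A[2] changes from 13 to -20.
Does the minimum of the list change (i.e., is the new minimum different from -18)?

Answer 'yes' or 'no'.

Old min = -18
Change: A[2] 13 -> -20
Changed element was NOT the min; min changes only if -20 < -18.
New min = -20; changed? yes

Answer: yes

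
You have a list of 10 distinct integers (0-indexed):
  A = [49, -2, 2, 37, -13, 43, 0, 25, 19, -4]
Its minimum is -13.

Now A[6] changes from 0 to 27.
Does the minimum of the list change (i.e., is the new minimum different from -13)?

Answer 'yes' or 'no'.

Old min = -13
Change: A[6] 0 -> 27
Changed element was NOT the min; min changes only if 27 < -13.
New min = -13; changed? no

Answer: no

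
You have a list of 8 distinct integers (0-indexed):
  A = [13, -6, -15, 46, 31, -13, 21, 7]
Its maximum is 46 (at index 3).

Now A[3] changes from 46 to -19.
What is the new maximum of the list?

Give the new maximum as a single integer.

Answer: 31

Derivation:
Old max = 46 (at index 3)
Change: A[3] 46 -> -19
Changed element WAS the max -> may need rescan.
  Max of remaining elements: 31
  New max = max(-19, 31) = 31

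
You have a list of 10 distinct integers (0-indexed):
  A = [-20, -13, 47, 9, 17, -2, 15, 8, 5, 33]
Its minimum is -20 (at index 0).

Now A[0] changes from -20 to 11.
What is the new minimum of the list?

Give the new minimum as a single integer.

Answer: -13

Derivation:
Old min = -20 (at index 0)
Change: A[0] -20 -> 11
Changed element WAS the min. Need to check: is 11 still <= all others?
  Min of remaining elements: -13
  New min = min(11, -13) = -13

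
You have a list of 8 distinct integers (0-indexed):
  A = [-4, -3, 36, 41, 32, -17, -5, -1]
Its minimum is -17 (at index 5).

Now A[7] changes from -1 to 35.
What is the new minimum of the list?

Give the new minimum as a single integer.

Answer: -17

Derivation:
Old min = -17 (at index 5)
Change: A[7] -1 -> 35
Changed element was NOT the old min.
  New min = min(old_min, new_val) = min(-17, 35) = -17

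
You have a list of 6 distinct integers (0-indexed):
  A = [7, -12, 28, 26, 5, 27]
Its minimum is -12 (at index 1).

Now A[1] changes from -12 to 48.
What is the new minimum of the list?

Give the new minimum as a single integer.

Old min = -12 (at index 1)
Change: A[1] -12 -> 48
Changed element WAS the min. Need to check: is 48 still <= all others?
  Min of remaining elements: 5
  New min = min(48, 5) = 5

Answer: 5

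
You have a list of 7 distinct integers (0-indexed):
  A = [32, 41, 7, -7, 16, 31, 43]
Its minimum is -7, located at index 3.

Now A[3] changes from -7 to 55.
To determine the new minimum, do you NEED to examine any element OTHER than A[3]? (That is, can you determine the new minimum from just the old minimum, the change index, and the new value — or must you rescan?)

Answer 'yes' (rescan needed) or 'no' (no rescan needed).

Old min = -7 at index 3
Change at index 3: -7 -> 55
Index 3 WAS the min and new value 55 > old min -7. Must rescan other elements to find the new min.
Needs rescan: yes

Answer: yes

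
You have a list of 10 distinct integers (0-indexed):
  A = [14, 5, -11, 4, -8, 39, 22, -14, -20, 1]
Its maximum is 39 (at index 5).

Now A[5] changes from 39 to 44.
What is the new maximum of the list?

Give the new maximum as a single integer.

Old max = 39 (at index 5)
Change: A[5] 39 -> 44
Changed element WAS the max -> may need rescan.
  Max of remaining elements: 22
  New max = max(44, 22) = 44

Answer: 44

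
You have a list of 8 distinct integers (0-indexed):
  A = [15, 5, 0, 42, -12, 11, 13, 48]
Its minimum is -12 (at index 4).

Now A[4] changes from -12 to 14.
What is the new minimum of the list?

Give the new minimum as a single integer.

Old min = -12 (at index 4)
Change: A[4] -12 -> 14
Changed element WAS the min. Need to check: is 14 still <= all others?
  Min of remaining elements: 0
  New min = min(14, 0) = 0

Answer: 0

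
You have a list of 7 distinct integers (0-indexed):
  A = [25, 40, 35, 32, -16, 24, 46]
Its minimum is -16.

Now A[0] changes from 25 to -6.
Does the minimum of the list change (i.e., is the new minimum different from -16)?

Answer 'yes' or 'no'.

Answer: no

Derivation:
Old min = -16
Change: A[0] 25 -> -6
Changed element was NOT the min; min changes only if -6 < -16.
New min = -16; changed? no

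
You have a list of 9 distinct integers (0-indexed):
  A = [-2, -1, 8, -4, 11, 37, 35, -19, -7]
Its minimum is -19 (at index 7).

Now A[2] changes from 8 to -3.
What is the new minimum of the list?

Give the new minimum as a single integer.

Old min = -19 (at index 7)
Change: A[2] 8 -> -3
Changed element was NOT the old min.
  New min = min(old_min, new_val) = min(-19, -3) = -19

Answer: -19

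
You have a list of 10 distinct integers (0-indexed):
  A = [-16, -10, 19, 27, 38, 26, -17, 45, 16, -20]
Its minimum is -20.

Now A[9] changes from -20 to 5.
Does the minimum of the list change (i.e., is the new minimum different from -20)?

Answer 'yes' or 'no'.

Answer: yes

Derivation:
Old min = -20
Change: A[9] -20 -> 5
Changed element was the min; new min must be rechecked.
New min = -17; changed? yes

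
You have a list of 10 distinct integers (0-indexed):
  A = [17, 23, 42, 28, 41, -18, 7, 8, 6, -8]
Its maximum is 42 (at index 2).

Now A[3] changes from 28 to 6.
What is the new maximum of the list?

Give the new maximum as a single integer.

Old max = 42 (at index 2)
Change: A[3] 28 -> 6
Changed element was NOT the old max.
  New max = max(old_max, new_val) = max(42, 6) = 42

Answer: 42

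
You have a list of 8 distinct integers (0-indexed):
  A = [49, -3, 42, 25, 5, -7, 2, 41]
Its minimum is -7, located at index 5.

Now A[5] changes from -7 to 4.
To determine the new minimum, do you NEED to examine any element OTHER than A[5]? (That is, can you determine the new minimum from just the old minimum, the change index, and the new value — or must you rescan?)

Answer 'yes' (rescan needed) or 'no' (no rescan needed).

Answer: yes

Derivation:
Old min = -7 at index 5
Change at index 5: -7 -> 4
Index 5 WAS the min and new value 4 > old min -7. Must rescan other elements to find the new min.
Needs rescan: yes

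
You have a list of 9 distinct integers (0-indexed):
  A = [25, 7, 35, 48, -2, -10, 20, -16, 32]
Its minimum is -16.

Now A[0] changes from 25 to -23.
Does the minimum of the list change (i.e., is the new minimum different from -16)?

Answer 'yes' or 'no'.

Old min = -16
Change: A[0] 25 -> -23
Changed element was NOT the min; min changes only if -23 < -16.
New min = -23; changed? yes

Answer: yes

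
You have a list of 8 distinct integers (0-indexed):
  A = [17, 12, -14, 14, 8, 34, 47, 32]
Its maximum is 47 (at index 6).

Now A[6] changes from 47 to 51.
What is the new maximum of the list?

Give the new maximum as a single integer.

Answer: 51

Derivation:
Old max = 47 (at index 6)
Change: A[6] 47 -> 51
Changed element WAS the max -> may need rescan.
  Max of remaining elements: 34
  New max = max(51, 34) = 51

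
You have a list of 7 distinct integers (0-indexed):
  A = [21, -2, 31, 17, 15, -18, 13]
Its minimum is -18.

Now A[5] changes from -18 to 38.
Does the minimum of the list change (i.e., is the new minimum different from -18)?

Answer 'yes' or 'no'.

Old min = -18
Change: A[5] -18 -> 38
Changed element was the min; new min must be rechecked.
New min = -2; changed? yes

Answer: yes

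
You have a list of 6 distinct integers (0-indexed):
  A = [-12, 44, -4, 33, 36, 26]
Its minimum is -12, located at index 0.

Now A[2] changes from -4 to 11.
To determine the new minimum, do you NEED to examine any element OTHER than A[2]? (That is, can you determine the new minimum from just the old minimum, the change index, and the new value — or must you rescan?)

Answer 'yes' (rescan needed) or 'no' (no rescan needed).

Old min = -12 at index 0
Change at index 2: -4 -> 11
Index 2 was NOT the min. New min = min(-12, 11). No rescan of other elements needed.
Needs rescan: no

Answer: no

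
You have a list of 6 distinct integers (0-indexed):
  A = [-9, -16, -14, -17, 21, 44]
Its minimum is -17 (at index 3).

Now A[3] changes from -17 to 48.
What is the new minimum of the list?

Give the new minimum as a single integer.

Answer: -16

Derivation:
Old min = -17 (at index 3)
Change: A[3] -17 -> 48
Changed element WAS the min. Need to check: is 48 still <= all others?
  Min of remaining elements: -16
  New min = min(48, -16) = -16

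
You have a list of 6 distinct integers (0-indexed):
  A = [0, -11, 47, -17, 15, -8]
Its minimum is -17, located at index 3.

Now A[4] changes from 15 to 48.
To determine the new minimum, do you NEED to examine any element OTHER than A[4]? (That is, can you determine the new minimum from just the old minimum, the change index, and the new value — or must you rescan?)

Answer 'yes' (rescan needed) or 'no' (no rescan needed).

Old min = -17 at index 3
Change at index 4: 15 -> 48
Index 4 was NOT the min. New min = min(-17, 48). No rescan of other elements needed.
Needs rescan: no

Answer: no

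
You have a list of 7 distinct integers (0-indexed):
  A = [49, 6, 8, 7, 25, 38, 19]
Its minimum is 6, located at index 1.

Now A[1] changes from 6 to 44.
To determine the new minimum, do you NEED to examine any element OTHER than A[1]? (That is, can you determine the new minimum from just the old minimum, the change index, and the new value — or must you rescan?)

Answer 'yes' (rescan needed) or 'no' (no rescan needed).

Answer: yes

Derivation:
Old min = 6 at index 1
Change at index 1: 6 -> 44
Index 1 WAS the min and new value 44 > old min 6. Must rescan other elements to find the new min.
Needs rescan: yes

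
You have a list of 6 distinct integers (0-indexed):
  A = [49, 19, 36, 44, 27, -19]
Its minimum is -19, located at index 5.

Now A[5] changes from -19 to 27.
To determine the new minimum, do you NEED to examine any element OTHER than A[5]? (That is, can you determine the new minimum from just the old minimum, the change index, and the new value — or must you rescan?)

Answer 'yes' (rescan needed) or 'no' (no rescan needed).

Old min = -19 at index 5
Change at index 5: -19 -> 27
Index 5 WAS the min and new value 27 > old min -19. Must rescan other elements to find the new min.
Needs rescan: yes

Answer: yes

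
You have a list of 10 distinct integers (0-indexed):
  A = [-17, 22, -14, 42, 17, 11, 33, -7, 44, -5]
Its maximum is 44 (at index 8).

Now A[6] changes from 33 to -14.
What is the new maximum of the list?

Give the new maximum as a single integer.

Old max = 44 (at index 8)
Change: A[6] 33 -> -14
Changed element was NOT the old max.
  New max = max(old_max, new_val) = max(44, -14) = 44

Answer: 44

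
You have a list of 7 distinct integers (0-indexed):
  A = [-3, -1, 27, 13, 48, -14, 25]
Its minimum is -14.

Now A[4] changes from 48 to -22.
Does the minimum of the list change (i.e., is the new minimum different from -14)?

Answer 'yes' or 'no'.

Old min = -14
Change: A[4] 48 -> -22
Changed element was NOT the min; min changes only if -22 < -14.
New min = -22; changed? yes

Answer: yes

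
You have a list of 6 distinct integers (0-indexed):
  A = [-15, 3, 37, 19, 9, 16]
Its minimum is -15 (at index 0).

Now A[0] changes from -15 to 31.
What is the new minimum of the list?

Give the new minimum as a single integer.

Answer: 3

Derivation:
Old min = -15 (at index 0)
Change: A[0] -15 -> 31
Changed element WAS the min. Need to check: is 31 still <= all others?
  Min of remaining elements: 3
  New min = min(31, 3) = 3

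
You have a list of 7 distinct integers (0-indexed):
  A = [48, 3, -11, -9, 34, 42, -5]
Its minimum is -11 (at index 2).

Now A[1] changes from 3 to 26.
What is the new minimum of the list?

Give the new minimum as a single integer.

Old min = -11 (at index 2)
Change: A[1] 3 -> 26
Changed element was NOT the old min.
  New min = min(old_min, new_val) = min(-11, 26) = -11

Answer: -11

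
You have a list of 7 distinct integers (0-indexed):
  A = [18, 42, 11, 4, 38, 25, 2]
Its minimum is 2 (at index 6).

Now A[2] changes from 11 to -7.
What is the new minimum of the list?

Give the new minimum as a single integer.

Old min = 2 (at index 6)
Change: A[2] 11 -> -7
Changed element was NOT the old min.
  New min = min(old_min, new_val) = min(2, -7) = -7

Answer: -7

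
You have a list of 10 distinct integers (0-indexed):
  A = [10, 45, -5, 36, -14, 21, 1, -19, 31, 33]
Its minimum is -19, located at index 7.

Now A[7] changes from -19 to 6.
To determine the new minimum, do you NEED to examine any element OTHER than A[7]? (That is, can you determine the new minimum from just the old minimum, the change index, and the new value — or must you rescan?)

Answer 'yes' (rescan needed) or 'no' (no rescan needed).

Old min = -19 at index 7
Change at index 7: -19 -> 6
Index 7 WAS the min and new value 6 > old min -19. Must rescan other elements to find the new min.
Needs rescan: yes

Answer: yes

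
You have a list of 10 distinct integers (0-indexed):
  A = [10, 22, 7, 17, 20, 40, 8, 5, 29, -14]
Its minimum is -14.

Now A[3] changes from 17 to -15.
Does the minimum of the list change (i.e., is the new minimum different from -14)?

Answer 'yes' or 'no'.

Answer: yes

Derivation:
Old min = -14
Change: A[3] 17 -> -15
Changed element was NOT the min; min changes only if -15 < -14.
New min = -15; changed? yes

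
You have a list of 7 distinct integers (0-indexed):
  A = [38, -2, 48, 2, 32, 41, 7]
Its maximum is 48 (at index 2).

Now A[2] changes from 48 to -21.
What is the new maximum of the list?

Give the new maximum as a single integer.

Answer: 41

Derivation:
Old max = 48 (at index 2)
Change: A[2] 48 -> -21
Changed element WAS the max -> may need rescan.
  Max of remaining elements: 41
  New max = max(-21, 41) = 41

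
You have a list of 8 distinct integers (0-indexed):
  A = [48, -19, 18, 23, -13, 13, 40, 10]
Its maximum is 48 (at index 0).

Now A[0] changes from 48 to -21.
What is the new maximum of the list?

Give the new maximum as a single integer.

Answer: 40

Derivation:
Old max = 48 (at index 0)
Change: A[0] 48 -> -21
Changed element WAS the max -> may need rescan.
  Max of remaining elements: 40
  New max = max(-21, 40) = 40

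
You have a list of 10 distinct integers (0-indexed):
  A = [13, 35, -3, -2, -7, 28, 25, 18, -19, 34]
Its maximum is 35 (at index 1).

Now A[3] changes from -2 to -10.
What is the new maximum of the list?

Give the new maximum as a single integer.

Old max = 35 (at index 1)
Change: A[3] -2 -> -10
Changed element was NOT the old max.
  New max = max(old_max, new_val) = max(35, -10) = 35

Answer: 35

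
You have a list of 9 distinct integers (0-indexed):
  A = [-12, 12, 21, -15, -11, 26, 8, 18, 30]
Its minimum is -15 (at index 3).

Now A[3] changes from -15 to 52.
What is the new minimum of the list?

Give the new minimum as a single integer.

Old min = -15 (at index 3)
Change: A[3] -15 -> 52
Changed element WAS the min. Need to check: is 52 still <= all others?
  Min of remaining elements: -12
  New min = min(52, -12) = -12

Answer: -12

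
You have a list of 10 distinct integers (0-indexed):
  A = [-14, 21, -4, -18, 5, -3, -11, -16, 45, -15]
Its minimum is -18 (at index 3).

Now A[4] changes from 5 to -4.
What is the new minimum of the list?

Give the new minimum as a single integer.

Answer: -18

Derivation:
Old min = -18 (at index 3)
Change: A[4] 5 -> -4
Changed element was NOT the old min.
  New min = min(old_min, new_val) = min(-18, -4) = -18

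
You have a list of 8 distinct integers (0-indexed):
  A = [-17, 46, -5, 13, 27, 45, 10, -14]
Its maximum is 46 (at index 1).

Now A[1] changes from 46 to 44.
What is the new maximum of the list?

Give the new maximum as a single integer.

Old max = 46 (at index 1)
Change: A[1] 46 -> 44
Changed element WAS the max -> may need rescan.
  Max of remaining elements: 45
  New max = max(44, 45) = 45

Answer: 45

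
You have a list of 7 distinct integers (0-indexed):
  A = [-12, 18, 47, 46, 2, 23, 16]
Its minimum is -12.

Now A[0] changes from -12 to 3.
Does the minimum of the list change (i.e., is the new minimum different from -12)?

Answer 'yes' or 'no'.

Answer: yes

Derivation:
Old min = -12
Change: A[0] -12 -> 3
Changed element was the min; new min must be rechecked.
New min = 2; changed? yes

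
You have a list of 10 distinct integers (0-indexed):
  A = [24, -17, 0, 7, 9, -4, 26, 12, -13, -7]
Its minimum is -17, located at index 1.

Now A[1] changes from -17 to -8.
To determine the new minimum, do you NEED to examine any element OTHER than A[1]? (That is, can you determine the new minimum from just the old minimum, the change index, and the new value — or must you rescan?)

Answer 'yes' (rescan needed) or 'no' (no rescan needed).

Answer: yes

Derivation:
Old min = -17 at index 1
Change at index 1: -17 -> -8
Index 1 WAS the min and new value -8 > old min -17. Must rescan other elements to find the new min.
Needs rescan: yes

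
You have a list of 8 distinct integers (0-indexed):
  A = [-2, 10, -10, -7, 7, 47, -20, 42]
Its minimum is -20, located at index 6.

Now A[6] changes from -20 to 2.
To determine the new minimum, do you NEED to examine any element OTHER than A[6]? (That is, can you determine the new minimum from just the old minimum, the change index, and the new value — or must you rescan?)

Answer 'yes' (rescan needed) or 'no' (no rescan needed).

Old min = -20 at index 6
Change at index 6: -20 -> 2
Index 6 WAS the min and new value 2 > old min -20. Must rescan other elements to find the new min.
Needs rescan: yes

Answer: yes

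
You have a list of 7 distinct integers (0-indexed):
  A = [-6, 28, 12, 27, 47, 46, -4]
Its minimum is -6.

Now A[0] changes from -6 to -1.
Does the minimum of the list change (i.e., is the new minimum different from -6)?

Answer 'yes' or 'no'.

Answer: yes

Derivation:
Old min = -6
Change: A[0] -6 -> -1
Changed element was the min; new min must be rechecked.
New min = -4; changed? yes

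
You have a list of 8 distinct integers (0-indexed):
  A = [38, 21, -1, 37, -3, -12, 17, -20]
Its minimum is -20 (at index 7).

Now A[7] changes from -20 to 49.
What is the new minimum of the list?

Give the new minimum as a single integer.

Old min = -20 (at index 7)
Change: A[7] -20 -> 49
Changed element WAS the min. Need to check: is 49 still <= all others?
  Min of remaining elements: -12
  New min = min(49, -12) = -12

Answer: -12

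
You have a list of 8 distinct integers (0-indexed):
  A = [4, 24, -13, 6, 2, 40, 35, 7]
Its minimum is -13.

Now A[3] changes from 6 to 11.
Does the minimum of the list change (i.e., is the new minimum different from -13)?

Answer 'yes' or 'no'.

Answer: no

Derivation:
Old min = -13
Change: A[3] 6 -> 11
Changed element was NOT the min; min changes only if 11 < -13.
New min = -13; changed? no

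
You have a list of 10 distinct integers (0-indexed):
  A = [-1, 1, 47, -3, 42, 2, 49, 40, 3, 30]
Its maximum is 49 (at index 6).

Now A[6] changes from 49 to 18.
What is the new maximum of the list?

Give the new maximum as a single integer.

Old max = 49 (at index 6)
Change: A[6] 49 -> 18
Changed element WAS the max -> may need rescan.
  Max of remaining elements: 47
  New max = max(18, 47) = 47

Answer: 47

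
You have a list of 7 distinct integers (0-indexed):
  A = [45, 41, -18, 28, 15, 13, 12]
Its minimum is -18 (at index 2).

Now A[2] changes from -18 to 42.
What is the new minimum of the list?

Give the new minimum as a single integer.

Answer: 12

Derivation:
Old min = -18 (at index 2)
Change: A[2] -18 -> 42
Changed element WAS the min. Need to check: is 42 still <= all others?
  Min of remaining elements: 12
  New min = min(42, 12) = 12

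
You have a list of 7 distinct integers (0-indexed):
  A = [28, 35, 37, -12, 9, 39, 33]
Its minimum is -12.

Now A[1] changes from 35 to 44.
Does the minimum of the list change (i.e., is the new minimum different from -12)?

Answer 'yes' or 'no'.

Old min = -12
Change: A[1] 35 -> 44
Changed element was NOT the min; min changes only if 44 < -12.
New min = -12; changed? no

Answer: no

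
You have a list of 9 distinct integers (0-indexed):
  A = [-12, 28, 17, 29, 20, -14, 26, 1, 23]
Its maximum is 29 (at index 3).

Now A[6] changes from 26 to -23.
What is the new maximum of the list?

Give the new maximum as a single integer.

Old max = 29 (at index 3)
Change: A[6] 26 -> -23
Changed element was NOT the old max.
  New max = max(old_max, new_val) = max(29, -23) = 29

Answer: 29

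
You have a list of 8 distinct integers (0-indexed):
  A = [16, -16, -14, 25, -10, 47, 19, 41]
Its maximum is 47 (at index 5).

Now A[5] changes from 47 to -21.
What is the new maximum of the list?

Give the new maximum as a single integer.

Old max = 47 (at index 5)
Change: A[5] 47 -> -21
Changed element WAS the max -> may need rescan.
  Max of remaining elements: 41
  New max = max(-21, 41) = 41

Answer: 41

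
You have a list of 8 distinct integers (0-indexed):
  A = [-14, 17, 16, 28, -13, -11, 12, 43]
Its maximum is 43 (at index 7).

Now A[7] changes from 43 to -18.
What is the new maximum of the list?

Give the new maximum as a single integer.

Answer: 28

Derivation:
Old max = 43 (at index 7)
Change: A[7] 43 -> -18
Changed element WAS the max -> may need rescan.
  Max of remaining elements: 28
  New max = max(-18, 28) = 28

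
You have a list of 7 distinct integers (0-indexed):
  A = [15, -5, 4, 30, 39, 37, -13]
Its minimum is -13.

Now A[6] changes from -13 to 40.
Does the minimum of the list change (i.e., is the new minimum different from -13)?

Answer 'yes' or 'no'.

Answer: yes

Derivation:
Old min = -13
Change: A[6] -13 -> 40
Changed element was the min; new min must be rechecked.
New min = -5; changed? yes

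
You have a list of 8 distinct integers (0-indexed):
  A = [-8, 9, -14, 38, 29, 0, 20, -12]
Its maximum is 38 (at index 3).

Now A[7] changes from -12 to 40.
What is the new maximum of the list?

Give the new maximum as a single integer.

Old max = 38 (at index 3)
Change: A[7] -12 -> 40
Changed element was NOT the old max.
  New max = max(old_max, new_val) = max(38, 40) = 40

Answer: 40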